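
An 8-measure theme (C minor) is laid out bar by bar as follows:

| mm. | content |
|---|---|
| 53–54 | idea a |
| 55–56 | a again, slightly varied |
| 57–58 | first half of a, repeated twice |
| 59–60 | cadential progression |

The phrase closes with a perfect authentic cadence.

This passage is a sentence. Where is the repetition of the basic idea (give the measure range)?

The presentation of a sentence is the basic idea (mm. 53–54) plus its repetition (bars 55–56); the repetition of the basic idea is therefore mm. 55–56.

measures 55–56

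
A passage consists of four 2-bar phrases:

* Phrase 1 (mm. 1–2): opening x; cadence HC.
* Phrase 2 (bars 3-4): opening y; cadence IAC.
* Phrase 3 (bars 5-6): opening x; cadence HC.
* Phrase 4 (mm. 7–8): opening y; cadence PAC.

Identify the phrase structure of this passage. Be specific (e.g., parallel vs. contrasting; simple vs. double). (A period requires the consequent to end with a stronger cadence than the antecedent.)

parallel double period

Four phrases in two halves: the first half (mm. 1-4) ends with an imperfect authentic cadence, the second (mm. 5–8) with a perfect authentic cadence — a large antecedent–consequent pair, i.e. a double period.
Phrase 3 begins with the same material as phrase 1, making it parallel.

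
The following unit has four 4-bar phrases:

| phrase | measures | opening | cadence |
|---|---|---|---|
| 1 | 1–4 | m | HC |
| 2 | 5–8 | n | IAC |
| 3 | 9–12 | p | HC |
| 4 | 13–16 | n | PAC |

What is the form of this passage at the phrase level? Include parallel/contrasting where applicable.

Four phrases in two halves: the first half (mm. 1-8) ends with an imperfect authentic cadence, the second (measures 9-16) with a perfect authentic cadence — a large antecedent–consequent pair, i.e. a double period.
Phrase 3 begins with different material from phrase 1, making it contrasting.

contrasting double period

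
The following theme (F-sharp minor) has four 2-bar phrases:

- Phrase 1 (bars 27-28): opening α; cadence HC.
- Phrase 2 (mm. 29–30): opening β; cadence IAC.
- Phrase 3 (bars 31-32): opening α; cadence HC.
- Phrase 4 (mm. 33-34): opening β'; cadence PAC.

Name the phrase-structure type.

Four phrases in two halves: the first half (mm. 27-30) ends with an imperfect authentic cadence, the second (mm. 31–34) with a perfect authentic cadence — a large antecedent–consequent pair, i.e. a double period.
Phrase 3 begins with the same material as phrase 1, making it parallel.

parallel double period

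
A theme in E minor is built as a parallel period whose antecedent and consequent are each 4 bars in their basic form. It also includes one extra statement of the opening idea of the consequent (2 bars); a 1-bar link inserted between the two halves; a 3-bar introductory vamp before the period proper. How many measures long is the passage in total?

14 measures

Basic parallel period: 4 + 4 = 8 bars.
8 (basic form) + 2 (extra statement) + 1 (link) + 3 (introduction) = 14.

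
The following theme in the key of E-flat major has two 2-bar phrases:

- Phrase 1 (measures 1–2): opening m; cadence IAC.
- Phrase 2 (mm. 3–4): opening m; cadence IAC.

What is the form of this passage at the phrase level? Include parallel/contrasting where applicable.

repeated phrase

Both phrases have the same opening (m) and the same cadence (imperfect authentic cadence): the second is a restatement, not a consequent, so this is a repeated phrase rather than a period.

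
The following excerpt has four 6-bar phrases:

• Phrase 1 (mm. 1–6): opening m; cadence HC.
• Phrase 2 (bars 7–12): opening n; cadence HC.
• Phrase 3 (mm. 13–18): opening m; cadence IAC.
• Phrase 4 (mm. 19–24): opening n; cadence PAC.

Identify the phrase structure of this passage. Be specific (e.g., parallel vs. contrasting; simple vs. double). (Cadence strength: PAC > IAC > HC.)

Four phrases in two halves: the first half (mm. 1–12) ends with a half cadence, the second (measures 13-24) with a perfect authentic cadence — a large antecedent–consequent pair, i.e. a double period.
Phrase 3 begins with the same material as phrase 1, making it parallel.

parallel double period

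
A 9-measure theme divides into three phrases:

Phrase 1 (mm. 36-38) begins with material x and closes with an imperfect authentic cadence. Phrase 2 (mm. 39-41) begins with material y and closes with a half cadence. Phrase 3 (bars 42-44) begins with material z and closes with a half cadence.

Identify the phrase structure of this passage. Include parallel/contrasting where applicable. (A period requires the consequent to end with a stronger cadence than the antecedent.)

phrase group

The final phrase closes with a half cadence, which is not stronger than the preceding half cadence; the 3 phrases lack an overall antecedent–consequent design and so form a phrase group.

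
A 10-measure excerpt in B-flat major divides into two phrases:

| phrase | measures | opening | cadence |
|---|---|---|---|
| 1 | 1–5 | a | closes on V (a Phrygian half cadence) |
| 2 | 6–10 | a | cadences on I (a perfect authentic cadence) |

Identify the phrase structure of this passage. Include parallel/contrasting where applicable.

parallel period

Phrase 1 ends with a Phrygian half cadence (weaker) and phrase 2 with a perfect authentic cadence (stronger): antecedent + consequent = a period.
The two phrases open with the same material (a / a), so the period is parallel.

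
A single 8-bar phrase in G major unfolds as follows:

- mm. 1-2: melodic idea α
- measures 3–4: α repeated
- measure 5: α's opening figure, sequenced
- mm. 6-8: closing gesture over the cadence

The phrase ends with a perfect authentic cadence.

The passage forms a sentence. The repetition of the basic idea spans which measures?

The presentation of a sentence is the basic idea (mm. 1-2) plus its repetition (bars 3–4); the repetition of the basic idea is therefore mm. 3-4.

measures 3–4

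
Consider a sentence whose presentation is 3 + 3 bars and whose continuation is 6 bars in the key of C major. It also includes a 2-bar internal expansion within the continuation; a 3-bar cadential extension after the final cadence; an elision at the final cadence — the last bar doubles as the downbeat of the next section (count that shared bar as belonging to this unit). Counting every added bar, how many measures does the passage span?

Basic sentence: 3 + 3 + 6 = 12 bars.
12 (basic form) + 2 (internal expansion) + 3 (cadential extension) = 17.
The elision shares a bar with the next section but does not change this unit's count.

17 measures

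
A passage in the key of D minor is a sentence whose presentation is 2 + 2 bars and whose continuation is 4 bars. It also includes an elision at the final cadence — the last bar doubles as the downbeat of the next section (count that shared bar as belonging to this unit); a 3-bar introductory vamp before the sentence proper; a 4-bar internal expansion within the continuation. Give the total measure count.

15 measures

Basic sentence: 2 + 2 + 4 = 8 bars.
8 (basic form) + 3 (introduction) + 4 (internal expansion) = 15.
The elision shares a bar with the next section but does not change this unit's count.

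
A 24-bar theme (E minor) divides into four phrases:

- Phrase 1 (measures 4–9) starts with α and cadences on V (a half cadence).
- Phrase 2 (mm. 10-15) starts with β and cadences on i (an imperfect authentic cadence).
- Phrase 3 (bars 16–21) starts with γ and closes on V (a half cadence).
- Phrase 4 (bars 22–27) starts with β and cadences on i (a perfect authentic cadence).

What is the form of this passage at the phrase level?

contrasting double period

Four phrases in two halves: the first half (mm. 4–15) ends with an imperfect authentic cadence, the second (mm. 16–27) with a perfect authentic cadence — a large antecedent–consequent pair, i.e. a double period.
Phrase 3 begins with different material from phrase 1, making it contrasting.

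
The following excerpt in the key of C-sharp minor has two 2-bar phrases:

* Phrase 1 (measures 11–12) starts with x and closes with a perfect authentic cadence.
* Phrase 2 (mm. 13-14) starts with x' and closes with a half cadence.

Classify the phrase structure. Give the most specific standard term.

phrase group

The second phrase closes with a half cadence, which is not stronger than the first phrase's perfect authentic cadence; without a weak→strong cadential pair there is no antecedent–consequent relationship, so this is a phrase group rather than a period.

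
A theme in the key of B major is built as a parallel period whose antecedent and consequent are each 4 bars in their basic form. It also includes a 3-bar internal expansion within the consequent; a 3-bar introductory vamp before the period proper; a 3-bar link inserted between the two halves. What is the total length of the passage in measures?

17 measures

Basic parallel period: 4 + 4 = 8 bars.
8 (basic form) + 3 (internal expansion) + 3 (introduction) + 3 (link) = 17.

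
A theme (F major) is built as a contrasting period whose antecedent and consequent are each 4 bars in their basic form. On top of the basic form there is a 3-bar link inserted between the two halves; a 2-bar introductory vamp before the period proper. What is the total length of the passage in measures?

13 measures

Basic contrasting period: 4 + 4 = 8 bars.
8 (basic form) + 3 (link) + 2 (introduction) = 13.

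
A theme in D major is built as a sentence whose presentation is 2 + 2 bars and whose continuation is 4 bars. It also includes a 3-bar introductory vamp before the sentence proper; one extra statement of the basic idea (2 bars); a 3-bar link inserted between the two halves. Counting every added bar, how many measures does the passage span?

16 measures

Basic sentence: 2 + 2 + 4 = 8 bars.
8 (basic form) + 3 (introduction) + 2 (extra statement) + 3 (link) = 16.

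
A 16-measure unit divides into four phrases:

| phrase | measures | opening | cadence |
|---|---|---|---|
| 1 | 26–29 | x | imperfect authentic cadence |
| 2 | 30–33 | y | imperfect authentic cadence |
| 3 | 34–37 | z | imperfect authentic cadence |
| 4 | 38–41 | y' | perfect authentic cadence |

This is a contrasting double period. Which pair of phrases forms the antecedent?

phrases 1 and 2

In a double period the first pair of phrases (ending imperfect authentic cadence) is the large antecedent and the second pair (ending perfect authentic cadence) is the large consequent; the antecedent is phrases 1 and 2.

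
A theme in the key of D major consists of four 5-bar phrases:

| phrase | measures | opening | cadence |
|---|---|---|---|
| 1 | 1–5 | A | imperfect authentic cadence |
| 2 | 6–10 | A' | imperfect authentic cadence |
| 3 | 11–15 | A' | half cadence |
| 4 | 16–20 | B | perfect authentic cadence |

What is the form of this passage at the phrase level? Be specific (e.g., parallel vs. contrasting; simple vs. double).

parallel double period

Four phrases in two halves: the first half (measures 1–10) ends with an imperfect authentic cadence, the second (mm. 11-20) with a perfect authentic cadence — a large antecedent–consequent pair, i.e. a double period.
Phrase 3 begins with the same material as phrase 1, making it parallel.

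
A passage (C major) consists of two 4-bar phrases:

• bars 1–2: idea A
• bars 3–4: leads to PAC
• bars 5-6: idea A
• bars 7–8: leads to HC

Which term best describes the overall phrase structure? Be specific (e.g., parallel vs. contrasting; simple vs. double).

The second phrase closes with a half cadence, which is not stronger than the first phrase's perfect authentic cadence; without a weak→strong cadential pair there is no antecedent–consequent relationship, so this is a phrase group rather than a period.

phrase group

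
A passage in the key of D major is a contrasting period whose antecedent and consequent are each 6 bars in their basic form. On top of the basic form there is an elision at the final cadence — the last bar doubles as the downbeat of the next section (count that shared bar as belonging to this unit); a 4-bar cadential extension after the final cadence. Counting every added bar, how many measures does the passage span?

16 measures

Basic contrasting period: 6 + 6 = 12 bars.
12 (basic form) + 4 (cadential extension) = 16.
The elision shares a bar with the next section but does not change this unit's count.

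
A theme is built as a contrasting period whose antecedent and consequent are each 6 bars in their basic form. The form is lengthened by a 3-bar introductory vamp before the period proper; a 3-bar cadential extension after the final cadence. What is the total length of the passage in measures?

18 measures

Basic contrasting period: 6 + 6 = 12 bars.
12 (basic form) + 3 (introduction) + 3 (cadential extension) = 18.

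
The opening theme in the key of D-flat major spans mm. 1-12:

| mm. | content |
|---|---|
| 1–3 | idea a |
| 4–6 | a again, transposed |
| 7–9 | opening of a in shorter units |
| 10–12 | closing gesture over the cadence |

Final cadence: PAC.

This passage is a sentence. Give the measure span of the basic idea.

measures 1–3

The presentation of a sentence is the basic idea (measures 1-3) plus its repetition (bars 4–6); the basic idea is therefore mm. 1–3.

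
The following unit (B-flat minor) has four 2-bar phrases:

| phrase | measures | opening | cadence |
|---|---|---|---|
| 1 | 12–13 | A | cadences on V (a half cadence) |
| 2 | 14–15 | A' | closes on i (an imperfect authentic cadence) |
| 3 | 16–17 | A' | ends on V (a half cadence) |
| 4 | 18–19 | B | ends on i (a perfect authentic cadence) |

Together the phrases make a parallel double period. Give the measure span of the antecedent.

measures 12–15

In a double period the first pair of phrases (ending imperfect authentic cadence) is the large antecedent and the second pair (ending perfect authentic cadence) is the large consequent; the antecedent is measures 12–15.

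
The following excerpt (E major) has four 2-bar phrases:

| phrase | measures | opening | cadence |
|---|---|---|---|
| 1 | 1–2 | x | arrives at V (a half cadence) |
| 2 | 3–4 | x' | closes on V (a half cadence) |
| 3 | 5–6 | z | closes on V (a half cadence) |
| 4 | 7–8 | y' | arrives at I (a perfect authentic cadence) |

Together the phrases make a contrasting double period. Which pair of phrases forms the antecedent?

phrases 1 and 2

In a double period the first pair of phrases (ending half cadence) is the large antecedent and the second pair (ending perfect authentic cadence) is the large consequent; the antecedent is phrases 1 and 2.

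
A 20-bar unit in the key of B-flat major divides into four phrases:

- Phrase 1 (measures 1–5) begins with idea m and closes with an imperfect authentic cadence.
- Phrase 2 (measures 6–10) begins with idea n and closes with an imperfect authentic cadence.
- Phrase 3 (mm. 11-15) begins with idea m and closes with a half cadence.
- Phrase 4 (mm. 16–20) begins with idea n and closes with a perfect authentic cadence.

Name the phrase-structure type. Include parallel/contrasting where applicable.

Four phrases in two halves: the first half (mm. 1-10) ends with an imperfect authentic cadence, the second (measures 11–20) with a perfect authentic cadence — a large antecedent–consequent pair, i.e. a double period.
Phrase 3 begins with the same material as phrase 1, making it parallel.

parallel double period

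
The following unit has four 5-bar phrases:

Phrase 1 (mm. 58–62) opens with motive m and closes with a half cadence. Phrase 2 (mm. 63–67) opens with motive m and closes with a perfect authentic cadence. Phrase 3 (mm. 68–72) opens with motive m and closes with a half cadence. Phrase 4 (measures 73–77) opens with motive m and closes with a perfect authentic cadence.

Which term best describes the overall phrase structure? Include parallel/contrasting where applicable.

The cadence pattern HC–PAC–HC–PAC is weak–strong twice, and phrases 3–4 restate phrases 1–2: a period heard twice, not a double period (which would end weakly at phrase 2).

repeated period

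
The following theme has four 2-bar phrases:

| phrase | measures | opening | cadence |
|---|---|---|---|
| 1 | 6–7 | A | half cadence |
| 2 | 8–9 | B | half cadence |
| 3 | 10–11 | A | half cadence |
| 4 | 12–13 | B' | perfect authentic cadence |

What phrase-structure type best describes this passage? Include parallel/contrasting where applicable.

parallel double period

Four phrases in two halves: the first half (bars 6–9) ends with a half cadence, the second (mm. 10-13) with a perfect authentic cadence — a large antecedent–consequent pair, i.e. a double period.
Phrase 3 begins with the same material as phrase 1, making it parallel.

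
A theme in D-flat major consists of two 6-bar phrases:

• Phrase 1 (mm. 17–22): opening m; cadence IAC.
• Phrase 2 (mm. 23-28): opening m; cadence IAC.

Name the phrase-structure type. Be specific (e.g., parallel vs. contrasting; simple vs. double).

repeated phrase

Both phrases have the same opening (m) and the same cadence (imperfect authentic cadence): the second is a restatement, not a consequent, so this is a repeated phrase rather than a period.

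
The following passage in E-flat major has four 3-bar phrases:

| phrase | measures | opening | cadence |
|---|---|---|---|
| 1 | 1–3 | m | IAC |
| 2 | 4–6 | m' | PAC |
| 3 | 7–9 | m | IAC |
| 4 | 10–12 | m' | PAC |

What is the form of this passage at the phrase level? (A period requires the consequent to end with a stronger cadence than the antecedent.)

The cadence pattern IAC–PAC–IAC–PAC is weak–strong twice, and phrases 3–4 restate phrases 1–2: a period heard twice, not a double period (which would end weakly at phrase 2).

repeated period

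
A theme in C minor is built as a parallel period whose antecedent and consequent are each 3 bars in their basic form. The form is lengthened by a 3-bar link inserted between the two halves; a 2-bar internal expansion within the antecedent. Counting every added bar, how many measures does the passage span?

11 measures

Basic parallel period: 3 + 3 = 6 bars.
6 (basic form) + 3 (link) + 2 (internal expansion) = 11.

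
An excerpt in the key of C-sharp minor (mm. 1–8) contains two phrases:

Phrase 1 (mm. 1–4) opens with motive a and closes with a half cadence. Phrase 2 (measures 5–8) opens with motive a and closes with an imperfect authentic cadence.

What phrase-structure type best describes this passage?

parallel period

Phrase 1 ends with a half cadence (weaker) and phrase 2 with an imperfect authentic cadence (stronger): antecedent + consequent = a period.
The two phrases open with the same material (a / a), so the period is parallel.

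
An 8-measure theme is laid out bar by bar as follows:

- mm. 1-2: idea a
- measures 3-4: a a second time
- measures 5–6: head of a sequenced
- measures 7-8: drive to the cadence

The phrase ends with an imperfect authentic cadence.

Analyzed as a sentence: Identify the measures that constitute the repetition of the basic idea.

measures 3–4

The presentation of a sentence is the basic idea (bars 1–2) plus its repetition (measures 3-4); the repetition of the basic idea is therefore bars 3–4.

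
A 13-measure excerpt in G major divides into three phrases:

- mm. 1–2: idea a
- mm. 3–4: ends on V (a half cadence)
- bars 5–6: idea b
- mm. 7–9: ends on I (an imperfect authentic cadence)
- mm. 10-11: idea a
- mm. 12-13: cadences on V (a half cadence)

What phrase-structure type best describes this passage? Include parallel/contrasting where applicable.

The final phrase closes with a half cadence, which is not stronger than the preceding imperfect authentic cadence; the 3 phrases lack an overall antecedent–consequent design and so form a phrase group.

phrase group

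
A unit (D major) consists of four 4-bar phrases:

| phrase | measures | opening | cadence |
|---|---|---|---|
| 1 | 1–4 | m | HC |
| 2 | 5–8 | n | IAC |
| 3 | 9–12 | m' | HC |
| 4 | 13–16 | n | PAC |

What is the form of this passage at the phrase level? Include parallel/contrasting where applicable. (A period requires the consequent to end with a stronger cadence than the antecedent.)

Four phrases in two halves: the first half (bars 1–8) ends with an imperfect authentic cadence, the second (mm. 9-16) with a perfect authentic cadence — a large antecedent–consequent pair, i.e. a double period.
Phrase 3 begins with the same material as phrase 1, making it parallel.

parallel double period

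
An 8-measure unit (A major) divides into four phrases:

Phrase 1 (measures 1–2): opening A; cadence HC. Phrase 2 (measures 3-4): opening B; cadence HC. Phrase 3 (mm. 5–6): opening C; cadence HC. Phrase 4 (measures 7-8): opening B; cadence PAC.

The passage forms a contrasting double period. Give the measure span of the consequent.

In a double period the four phrases pair into a large antecedent (phrases 1–2, ending half cadence) and a large consequent (phrases 3–4, ending perfect authentic cadence). The consequent spans measures 5–8.

measures 5–8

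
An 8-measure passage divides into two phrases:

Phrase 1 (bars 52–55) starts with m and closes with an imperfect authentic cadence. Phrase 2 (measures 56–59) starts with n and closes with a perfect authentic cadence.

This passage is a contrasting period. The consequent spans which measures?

measures 56–59

The antecedent is the phrase ending with the weaker cadence (imperfect authentic cadence, phrase 1) and the consequent the one ending more conclusively (perfect authentic cadence, phrase 2); the consequent is mm. 56-59.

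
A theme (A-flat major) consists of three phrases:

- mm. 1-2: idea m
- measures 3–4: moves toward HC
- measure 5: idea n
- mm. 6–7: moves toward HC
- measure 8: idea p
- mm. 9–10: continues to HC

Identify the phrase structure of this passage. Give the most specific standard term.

The final phrase closes with a half cadence, which is not stronger than the preceding half cadence; the 3 phrases lack an overall antecedent–consequent design and so form a phrase group.

phrase group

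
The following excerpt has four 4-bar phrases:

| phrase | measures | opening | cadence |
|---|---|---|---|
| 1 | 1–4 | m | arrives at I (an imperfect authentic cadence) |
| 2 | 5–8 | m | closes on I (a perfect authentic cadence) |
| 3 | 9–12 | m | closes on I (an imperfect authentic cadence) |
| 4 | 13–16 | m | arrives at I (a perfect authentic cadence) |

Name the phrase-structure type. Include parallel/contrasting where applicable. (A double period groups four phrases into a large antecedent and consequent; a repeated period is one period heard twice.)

The cadence pattern IAC–PAC–IAC–PAC is weak–strong twice, and phrases 3–4 restate phrases 1–2: a period heard twice, not a double period (which would end weakly at phrase 2).

repeated period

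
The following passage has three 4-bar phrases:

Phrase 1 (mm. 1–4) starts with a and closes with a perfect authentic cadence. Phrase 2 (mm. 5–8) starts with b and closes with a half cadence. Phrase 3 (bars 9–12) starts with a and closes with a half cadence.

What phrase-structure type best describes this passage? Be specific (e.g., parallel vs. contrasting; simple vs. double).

phrase group

The final phrase closes with a half cadence, which is not stronger than the preceding half cadence; the 3 phrases lack an overall antecedent–consequent design and so form a phrase group.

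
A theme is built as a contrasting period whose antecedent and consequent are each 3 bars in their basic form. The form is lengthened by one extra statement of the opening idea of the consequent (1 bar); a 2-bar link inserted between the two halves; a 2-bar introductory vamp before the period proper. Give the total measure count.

11 measures

Basic contrasting period: 3 + 3 = 6 bars.
6 (basic form) + 1 (extra statement) + 2 (link) + 2 (introduction) = 11.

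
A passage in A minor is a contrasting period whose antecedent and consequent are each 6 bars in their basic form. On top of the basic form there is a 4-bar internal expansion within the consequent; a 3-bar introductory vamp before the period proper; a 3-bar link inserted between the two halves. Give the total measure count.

Basic contrasting period: 6 + 6 = 12 bars.
12 (basic form) + 4 (internal expansion) + 3 (introduction) + 3 (link) = 22.

22 measures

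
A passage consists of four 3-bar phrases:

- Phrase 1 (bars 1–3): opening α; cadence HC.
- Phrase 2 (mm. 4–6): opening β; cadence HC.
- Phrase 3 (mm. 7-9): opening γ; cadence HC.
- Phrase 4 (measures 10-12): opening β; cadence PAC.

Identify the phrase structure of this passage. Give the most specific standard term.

contrasting double period

Four phrases in two halves: the first half (measures 1–6) ends with a half cadence, the second (bars 7–12) with a perfect authentic cadence — a large antecedent–consequent pair, i.e. a double period.
Phrase 3 begins with different material from phrase 1, making it contrasting.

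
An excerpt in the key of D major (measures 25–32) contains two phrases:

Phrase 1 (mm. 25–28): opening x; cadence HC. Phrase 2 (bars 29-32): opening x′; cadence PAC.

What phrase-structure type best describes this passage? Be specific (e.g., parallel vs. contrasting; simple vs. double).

parallel period

Phrase 1 ends with a half cadence (weaker) and phrase 2 with a perfect authentic cadence (stronger): antecedent + consequent = a period.
The two phrases open with the same material (x / x′), so the period is parallel.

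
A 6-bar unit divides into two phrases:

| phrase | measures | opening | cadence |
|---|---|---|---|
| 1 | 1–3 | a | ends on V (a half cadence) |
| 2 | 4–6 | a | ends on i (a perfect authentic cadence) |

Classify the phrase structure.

parallel period

Phrase 1 ends with a half cadence (weaker) and phrase 2 with a perfect authentic cadence (stronger): antecedent + consequent = a period.
The two phrases open with the same material (a / a), so the period is parallel.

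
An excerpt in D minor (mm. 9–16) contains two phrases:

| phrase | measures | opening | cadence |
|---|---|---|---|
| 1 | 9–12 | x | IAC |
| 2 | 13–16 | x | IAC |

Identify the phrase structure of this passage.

repeated phrase

Both phrases have the same opening (x) and the same cadence (imperfect authentic cadence): the second is a restatement, not a consequent, so this is a repeated phrase rather than a period.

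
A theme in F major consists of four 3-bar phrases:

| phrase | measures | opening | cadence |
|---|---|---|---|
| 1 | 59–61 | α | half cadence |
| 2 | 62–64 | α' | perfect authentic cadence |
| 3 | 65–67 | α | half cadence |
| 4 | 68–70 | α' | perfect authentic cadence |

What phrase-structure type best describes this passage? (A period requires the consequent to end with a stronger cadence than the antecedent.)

repeated period

The cadence pattern HC–PAC–HC–PAC is weak–strong twice, and phrases 3–4 restate phrases 1–2: a period heard twice, not a double period (which would end weakly at phrase 2).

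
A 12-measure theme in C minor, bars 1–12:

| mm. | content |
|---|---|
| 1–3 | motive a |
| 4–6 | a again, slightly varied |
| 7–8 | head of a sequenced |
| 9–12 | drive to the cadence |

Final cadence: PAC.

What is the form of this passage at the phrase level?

Basic idea (bars 1–3) + its repetition (mm. 4–6) form the presentation; fragmentation and cadence (mm. 7–12) form the continuation — the 12-bar whole is a sentence.

sentence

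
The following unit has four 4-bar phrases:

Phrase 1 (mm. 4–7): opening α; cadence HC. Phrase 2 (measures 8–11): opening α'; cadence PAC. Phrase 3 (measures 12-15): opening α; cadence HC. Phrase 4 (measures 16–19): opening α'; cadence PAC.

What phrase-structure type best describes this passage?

repeated period

The cadence pattern HC–PAC–HC–PAC is weak–strong twice, and phrases 3–4 restate phrases 1–2: a period heard twice, not a double period (which would end weakly at phrase 2).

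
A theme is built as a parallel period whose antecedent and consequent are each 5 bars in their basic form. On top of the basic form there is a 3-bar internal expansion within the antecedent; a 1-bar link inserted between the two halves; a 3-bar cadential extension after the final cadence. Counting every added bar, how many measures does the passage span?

17 measures

Basic parallel period: 5 + 5 = 10 bars.
10 (basic form) + 3 (internal expansion) + 1 (link) + 3 (cadential extension) = 17.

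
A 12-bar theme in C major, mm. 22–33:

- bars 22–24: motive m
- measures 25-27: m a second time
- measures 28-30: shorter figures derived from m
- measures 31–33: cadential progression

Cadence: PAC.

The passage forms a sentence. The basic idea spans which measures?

measures 22–24

The presentation of a sentence is the basic idea (mm. 22–24) plus its repetition (mm. 25-27); the basic idea is therefore bars 22–24.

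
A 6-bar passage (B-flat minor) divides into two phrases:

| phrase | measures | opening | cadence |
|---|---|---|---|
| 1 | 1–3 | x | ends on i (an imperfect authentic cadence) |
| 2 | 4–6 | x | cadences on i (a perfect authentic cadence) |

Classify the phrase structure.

parallel period

Phrase 1 ends with an imperfect authentic cadence (weaker) and phrase 2 with a perfect authentic cadence (stronger): antecedent + consequent = a period.
The two phrases open with the same material (x / x), so the period is parallel.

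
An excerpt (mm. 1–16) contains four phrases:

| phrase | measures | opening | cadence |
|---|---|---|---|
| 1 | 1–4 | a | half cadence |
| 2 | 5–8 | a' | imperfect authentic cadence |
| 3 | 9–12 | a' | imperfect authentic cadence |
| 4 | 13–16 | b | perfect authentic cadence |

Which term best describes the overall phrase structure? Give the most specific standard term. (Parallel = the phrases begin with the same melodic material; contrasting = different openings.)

Four phrases in two halves: the first half (measures 1–8) ends with an imperfect authentic cadence, the second (mm. 9–16) with a perfect authentic cadence — a large antecedent–consequent pair, i.e. a double period.
Phrase 3 begins with the same material as phrase 1, making it parallel.

parallel double period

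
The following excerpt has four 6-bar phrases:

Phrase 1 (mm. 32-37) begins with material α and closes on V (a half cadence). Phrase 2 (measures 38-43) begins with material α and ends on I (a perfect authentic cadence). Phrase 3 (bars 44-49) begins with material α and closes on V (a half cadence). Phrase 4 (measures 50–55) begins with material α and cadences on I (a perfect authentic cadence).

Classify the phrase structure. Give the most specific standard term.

The cadence pattern HC–PAC–HC–PAC is weak–strong twice, and phrases 3–4 restate phrases 1–2: a period heard twice, not a double period (which would end weakly at phrase 2).

repeated period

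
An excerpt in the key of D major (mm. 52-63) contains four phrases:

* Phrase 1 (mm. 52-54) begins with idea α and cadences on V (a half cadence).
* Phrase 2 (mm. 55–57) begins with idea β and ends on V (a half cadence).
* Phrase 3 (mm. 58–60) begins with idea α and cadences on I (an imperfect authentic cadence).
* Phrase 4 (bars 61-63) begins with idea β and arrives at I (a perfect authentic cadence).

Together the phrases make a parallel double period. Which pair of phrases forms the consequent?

phrases 3 and 4

In a double period the first pair of phrases (ending half cadence) is the large antecedent and the second pair (ending perfect authentic cadence) is the large consequent; the consequent is phrases 3 and 4.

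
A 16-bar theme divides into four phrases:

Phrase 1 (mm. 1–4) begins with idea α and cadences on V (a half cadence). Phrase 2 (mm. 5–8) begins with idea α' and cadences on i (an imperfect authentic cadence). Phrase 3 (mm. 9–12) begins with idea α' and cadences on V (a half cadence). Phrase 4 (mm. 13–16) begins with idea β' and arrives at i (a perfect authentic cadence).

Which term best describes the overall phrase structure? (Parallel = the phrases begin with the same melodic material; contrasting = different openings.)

parallel double period

Four phrases in two halves: the first half (mm. 1–8) ends with an imperfect authentic cadence, the second (measures 9-16) with a perfect authentic cadence — a large antecedent–consequent pair, i.e. a double period.
Phrase 3 begins with the same material as phrase 1, making it parallel.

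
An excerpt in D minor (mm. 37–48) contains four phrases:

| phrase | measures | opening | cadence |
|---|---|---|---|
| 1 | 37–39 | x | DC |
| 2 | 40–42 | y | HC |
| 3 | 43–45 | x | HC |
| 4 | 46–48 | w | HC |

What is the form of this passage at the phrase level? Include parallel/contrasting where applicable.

phrase group

Phrase 4 ends with a half cadence, no stronger than phrase 2's half cadence, so the four phrases do not form a double period; nor do phrases 3–4 duplicate 1–2, so it is not a repeated period. With no phrase reaching a conclusive cadence, the passage is a phrase group.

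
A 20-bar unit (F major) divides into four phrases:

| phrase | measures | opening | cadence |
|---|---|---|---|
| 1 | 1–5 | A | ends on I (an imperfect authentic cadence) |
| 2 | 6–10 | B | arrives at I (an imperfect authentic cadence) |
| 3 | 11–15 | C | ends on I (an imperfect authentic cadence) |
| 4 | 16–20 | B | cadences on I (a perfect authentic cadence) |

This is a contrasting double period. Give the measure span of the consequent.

In a double period the first pair of phrases (ending imperfect authentic cadence) is the large antecedent and the second pair (ending perfect authentic cadence) is the large consequent; the consequent is measures 11–20.

measures 11–20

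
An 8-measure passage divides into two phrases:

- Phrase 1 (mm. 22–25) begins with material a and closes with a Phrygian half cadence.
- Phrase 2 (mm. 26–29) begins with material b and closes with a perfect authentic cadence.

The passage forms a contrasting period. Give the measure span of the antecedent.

measures 22–25

The phrase ending with the weaker cadence (Phrygian half cadence) is the antecedent; the one ending more conclusively (perfect authentic cadence) is the consequent. The antecedent is measures 22–25.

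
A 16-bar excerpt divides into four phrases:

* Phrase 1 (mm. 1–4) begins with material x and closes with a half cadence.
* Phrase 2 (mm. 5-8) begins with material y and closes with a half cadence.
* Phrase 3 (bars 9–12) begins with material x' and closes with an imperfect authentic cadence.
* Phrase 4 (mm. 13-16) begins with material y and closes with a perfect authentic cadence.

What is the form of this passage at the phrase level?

Four phrases in two halves: the first half (mm. 1–8) ends with a half cadence, the second (mm. 9-16) with a perfect authentic cadence — a large antecedent–consequent pair, i.e. a double period.
Phrase 3 begins with the same material as phrase 1, making it parallel.

parallel double period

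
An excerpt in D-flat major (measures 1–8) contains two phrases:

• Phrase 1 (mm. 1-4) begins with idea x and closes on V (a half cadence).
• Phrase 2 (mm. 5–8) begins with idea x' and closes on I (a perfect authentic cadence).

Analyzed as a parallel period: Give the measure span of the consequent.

measures 5–8

The antecedent is the phrase ending with the weaker cadence (half cadence, phrase 1) and the consequent the one ending more conclusively (perfect authentic cadence, phrase 2); the consequent is mm. 5-8.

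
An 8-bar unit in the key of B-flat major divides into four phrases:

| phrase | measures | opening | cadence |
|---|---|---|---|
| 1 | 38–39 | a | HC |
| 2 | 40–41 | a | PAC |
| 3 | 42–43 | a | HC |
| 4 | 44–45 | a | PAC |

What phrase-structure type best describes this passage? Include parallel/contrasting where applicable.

The cadence pattern HC–PAC–HC–PAC is weak–strong twice, and phrases 3–4 restate phrases 1–2: a period heard twice, not a double period (which would end weakly at phrase 2).

repeated period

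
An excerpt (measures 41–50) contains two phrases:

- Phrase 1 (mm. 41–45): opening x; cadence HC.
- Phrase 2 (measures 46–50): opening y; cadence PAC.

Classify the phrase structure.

contrasting period

Phrase 1 ends with a half cadence (weaker) and phrase 2 with a perfect authentic cadence (stronger): antecedent + consequent = a period.
The two phrases open with different material (x / y), so the period is contrasting.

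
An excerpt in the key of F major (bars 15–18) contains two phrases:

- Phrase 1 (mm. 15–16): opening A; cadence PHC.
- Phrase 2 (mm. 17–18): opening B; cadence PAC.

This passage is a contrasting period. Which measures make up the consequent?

The antecedent is the phrase ending with the weaker cadence (Phrygian half cadence, phrase 1) and the consequent the one ending more conclusively (perfect authentic cadence, phrase 2); the consequent is measures 17-18.

measures 17–18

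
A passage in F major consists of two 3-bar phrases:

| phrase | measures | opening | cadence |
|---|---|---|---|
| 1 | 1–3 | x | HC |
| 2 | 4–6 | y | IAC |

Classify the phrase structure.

contrasting period

Phrase 1 ends with a half cadence (weaker) and phrase 2 with an imperfect authentic cadence (stronger): antecedent + consequent = a period.
The two phrases open with different material (x / y), so the period is contrasting.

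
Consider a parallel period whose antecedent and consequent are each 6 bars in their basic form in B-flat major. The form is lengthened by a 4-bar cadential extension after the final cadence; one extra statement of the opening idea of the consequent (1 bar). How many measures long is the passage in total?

Basic parallel period: 6 + 6 = 12 bars.
12 (basic form) + 4 (cadential extension) + 1 (extra statement) = 17.

17 measures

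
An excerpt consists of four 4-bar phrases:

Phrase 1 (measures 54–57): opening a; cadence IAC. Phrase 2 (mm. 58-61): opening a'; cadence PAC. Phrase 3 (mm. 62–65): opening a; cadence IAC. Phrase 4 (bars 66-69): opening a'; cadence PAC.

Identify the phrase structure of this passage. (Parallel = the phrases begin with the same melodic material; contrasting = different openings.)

repeated period

The cadence pattern IAC–PAC–IAC–PAC is weak–strong twice, and phrases 3–4 restate phrases 1–2: a period heard twice, not a double period (which would end weakly at phrase 2).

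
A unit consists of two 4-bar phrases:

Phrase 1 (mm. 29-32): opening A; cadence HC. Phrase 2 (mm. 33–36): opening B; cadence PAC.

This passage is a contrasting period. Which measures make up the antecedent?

The antecedent is the phrase ending with the weaker cadence (half cadence, phrase 1) and the consequent the one ending more conclusively (perfect authentic cadence, phrase 2); the antecedent is bars 29-32.

measures 29–32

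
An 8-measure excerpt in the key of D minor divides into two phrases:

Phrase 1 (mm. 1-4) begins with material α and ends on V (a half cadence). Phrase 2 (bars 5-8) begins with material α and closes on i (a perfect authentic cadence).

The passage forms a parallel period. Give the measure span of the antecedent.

measures 1–4

The antecedent is the phrase ending with the weaker cadence (half cadence, phrase 1) and the consequent the one ending more conclusively (perfect authentic cadence, phrase 2); the antecedent is mm. 1–4.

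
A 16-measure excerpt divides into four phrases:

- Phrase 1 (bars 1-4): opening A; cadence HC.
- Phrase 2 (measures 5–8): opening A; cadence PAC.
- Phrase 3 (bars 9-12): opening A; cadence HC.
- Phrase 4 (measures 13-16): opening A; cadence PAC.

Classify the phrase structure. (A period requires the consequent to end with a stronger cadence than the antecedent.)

The cadence pattern HC–PAC–HC–PAC is weak–strong twice, and phrases 3–4 restate phrases 1–2: a period heard twice, not a double period (which would end weakly at phrase 2).

repeated period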